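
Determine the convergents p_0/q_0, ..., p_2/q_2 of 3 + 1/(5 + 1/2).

Using the convergent recurrence p_i = a_i*p_{i-1} + p_{i-2}, q_i = a_i*q_{i-1} + q_{i-2} with p_{-2}=0, p_{-1}=1, q_{-2}=1, q_{-1}=0:
  i=0: a_0=3, p_0 = 3*1 + 0 = 3, q_0 = 3*0 + 1 = 1.
  i=1: a_1=5, p_1 = 5*3 + 1 = 16, q_1 = 5*1 + 0 = 5.
  i=2: a_2=2, p_2 = 2*16 + 3 = 35, q_2 = 2*5 + 1 = 11.

3/1, 16/5, 35/11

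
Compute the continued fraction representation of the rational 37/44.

[0; 1, 5, 3, 2]

Run the Euclidean algorithm on 37 and 44; the successive quotients are the partial quotients a_0, a_1, ... (each step inverts the fractional part left over by the previous one):
  37 = 0*44 + 37, so a_0 = 0.
  44 = 1*37 + 7, so a_1 = 1.
  37 = 5*7 + 2, so a_2 = 5.
  7 = 3*2 + 1, so a_3 = 3.
  2 = 2*1 + 0, so a_4 = 2.
The remainder reaches 0 after 5 divisions, so the expansion has 5 partial quotients, read off in order.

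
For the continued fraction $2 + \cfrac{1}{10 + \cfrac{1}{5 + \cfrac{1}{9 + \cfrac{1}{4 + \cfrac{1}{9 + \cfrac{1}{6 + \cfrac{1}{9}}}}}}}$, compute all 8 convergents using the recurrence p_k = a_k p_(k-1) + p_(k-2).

Using the convergent recurrence p_i = a_i*p_{i-1} + p_{i-2}, q_i = a_i*q_{i-1} + q_{i-2} with p_{-2}=0, p_{-1}=1, q_{-2}=1, q_{-1}=0:
  i=0: a_0=2, p_0 = 2*1 + 0 = 2, q_0 = 2*0 + 1 = 1.
  i=1: a_1=10, p_1 = 10*2 + 1 = 21, q_1 = 10*1 + 0 = 10.
  i=2: a_2=5, p_2 = 5*21 + 2 = 107, q_2 = 5*10 + 1 = 51.
  i=3: a_3=9, p_3 = 9*107 + 21 = 984, q_3 = 9*51 + 10 = 469.
  i=4: a_4=4, p_4 = 4*984 + 107 = 4043, q_4 = 4*469 + 51 = 1927.
  i=5: a_5=9, p_5 = 9*4043 + 984 = 37371, q_5 = 9*1927 + 469 = 17812.
  i=6: a_6=6, p_6 = 6*37371 + 4043 = 228269, q_6 = 6*17812 + 1927 = 108799.
  i=7: a_7=9, p_7 = 9*228269 + 37371 = 2091792, q_7 = 9*108799 + 17812 = 997003.

2/1, 21/10, 107/51, 984/469, 4043/1927, 37371/17812, 228269/108799, 2091792/997003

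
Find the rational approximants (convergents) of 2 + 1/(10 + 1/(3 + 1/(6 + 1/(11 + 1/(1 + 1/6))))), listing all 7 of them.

Using the convergent recurrence p_i = a_i*p_{i-1} + p_{i-2}, q_i = a_i*q_{i-1} + q_{i-2} with p_{-2}=0, p_{-1}=1, q_{-2}=1, q_{-1}=0:
  i=0: a_0=2, p_0 = 2*1 + 0 = 2, q_0 = 2*0 + 1 = 1.
  i=1: a_1=10, p_1 = 10*2 + 1 = 21, q_1 = 10*1 + 0 = 10.
  i=2: a_2=3, p_2 = 3*21 + 2 = 65, q_2 = 3*10 + 1 = 31.
  i=3: a_3=6, p_3 = 6*65 + 21 = 411, q_3 = 6*31 + 10 = 196.
  i=4: a_4=11, p_4 = 11*411 + 65 = 4586, q_4 = 11*196 + 31 = 2187.
  i=5: a_5=1, p_5 = 1*4586 + 411 = 4997, q_5 = 1*2187 + 196 = 2383.
  i=6: a_6=6, p_6 = 6*4997 + 4586 = 34568, q_6 = 6*2383 + 2187 = 16485.

2/1, 21/10, 65/31, 411/196, 4586/2187, 4997/2383, 34568/16485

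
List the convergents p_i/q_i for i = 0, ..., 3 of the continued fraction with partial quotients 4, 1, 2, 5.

Using the convergent recurrence p_i = a_i*p_{i-1} + p_{i-2}, q_i = a_i*q_{i-1} + q_{i-2} with p_{-2}=0, p_{-1}=1, q_{-2}=1, q_{-1}=0:
  i=0: a_0=4, p_0 = 4*1 + 0 = 4, q_0 = 4*0 + 1 = 1.
  i=1: a_1=1, p_1 = 1*4 + 1 = 5, q_1 = 1*1 + 0 = 1.
  i=2: a_2=2, p_2 = 2*5 + 4 = 14, q_2 = 2*1 + 1 = 3.
  i=3: a_3=5, p_3 = 5*14 + 5 = 75, q_3 = 5*3 + 1 = 16.

4/1, 5/1, 14/3, 75/16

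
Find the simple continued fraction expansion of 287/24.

[11; 1, 23]

Run the Euclidean algorithm on 287 and 24; the successive quotients are the partial quotients a_0, a_1, ... (each step inverts the fractional part left over by the previous one):
  287 = 11*24 + 23, so a_0 = 11.
  24 = 1*23 + 1, so a_1 = 1.
  23 = 23*1 + 0, so a_2 = 23.
The remainder reaches 0 after 3 divisions, so the expansion has 3 partial quotients, read off in order.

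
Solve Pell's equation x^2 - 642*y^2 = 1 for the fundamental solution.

(x, y) = (5777, 228)

First expand sqrt(642) as a continued fraction. With x_i = (sqrt(642) + m_i)/d_i and (m_0, d_0) = (0, 1): a_0 = floor(sqrt(642)) = 25, since 25^2 = 625 <= 642 < 676 = 26^2.
Iterate m_{i+1} = d_i*a_i - m_i, d_{i+1} = (642 - m_{i+1}^2)/d_i, a_{i+1} = floor((a_0 + m_{i+1})/d_{i+1}):
  m_1 = 1*25 - 0 = 25, d_1 = (642 - 25^2)/1 = 17/1 = 17, a_1 = floor((25 + 25)/17) = 2.
  m_2 = 17*2 - 25 = 9, d_2 = (642 - 9^2)/17 = 561/17 = 33, a_2 = floor((25 + 9)/33) = 1.
  m_3 = 33*1 - 9 = 24, d_3 = (642 - 24^2)/33 = 66/33 = 2, a_3 = floor((25 + 24)/2) = 24.
  m_4 = 2*24 - 24 = 24, d_4 = (642 - 24^2)/2 = 66/2 = 33, a_4 = floor((25 + 24)/33) = 1.
  m_5 = 33*1 - 24 = 9, d_5 = (642 - 9^2)/33 = 561/33 = 17, a_5 = floor((25 + 9)/17) = 2.
  m_6 = 17*2 - 9 = 25, d_6 = (642 - 25^2)/17 = 17/17 = 1, a_6 = floor((25 + 25)/1) = 50.
  m_7 = 1*50 - 25 = 25, d_7 = (642 - 25^2)/1 = 17/1 = 17: (m_7, d_7) = (m_1, d_1) = (25, 17), so from here the quotients repeat a_1, ..., a_6; the period length is 6.
So sqrt(642) = [25; (2, 1, 24, 1, 2, 50)] with period length k = 6.
k is even, so the fundamental solution of x^2 - 642y^2 = 1 is (p_{k-1}, q_{k-1}) = (p_5, q_5); compute convergents through index 5.
Convergents (p_i = a_i*p_{i-1} + p_{i-2}, q_i = a_i*q_{i-1} + q_{i-2} with p_{-2}=0, p_{-1}=1, q_{-2}=1, q_{-1}=0):
  i=0: a_0=25, p_0 = 25*1 + 0 = 25, q_0 = 25*0 + 1 = 1.
  i=1: a_1=2, p_1 = 2*25 + 1 = 51, q_1 = 2*1 + 0 = 2.
  i=2: a_2=1, p_2 = 1*51 + 25 = 76, q_2 = 1*2 + 1 = 3.
  i=3: a_3=24, p_3 = 24*76 + 51 = 1875, q_3 = 24*3 + 2 = 74.
  i=4: a_4=1, p_4 = 1*1875 + 76 = 1951, q_4 = 1*74 + 3 = 77.
  i=5: a_5=2, p_5 = 2*1951 + 1875 = 5777, q_5 = 2*77 + 74 = 228.
Check: 5777^2 - 642*228^2 = 33373729 - 33373728 = 1, so (x, y) = (5777, 228) solves the equation, and by the theorem it is the least positive solution.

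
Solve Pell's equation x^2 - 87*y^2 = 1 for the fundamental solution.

First expand sqrt(87) as a continued fraction. With x_i = (sqrt(87) + m_i)/d_i and (m_0, d_0) = (0, 1): a_0 = floor(sqrt(87)) = 9, since 9^2 = 81 <= 87 < 100 = 10^2.
Iterate m_{i+1} = d_i*a_i - m_i, d_{i+1} = (87 - m_{i+1}^2)/d_i, a_{i+1} = floor((a_0 + m_{i+1})/d_{i+1}):
  m_1 = 1*9 - 0 = 9, d_1 = (87 - 9^2)/1 = 6/1 = 6, a_1 = floor((9 + 9)/6) = 3.
  m_2 = 6*3 - 9 = 9, d_2 = (87 - 9^2)/6 = 6/6 = 1, a_2 = floor((9 + 9)/1) = 18.
  m_3 = 1*18 - 9 = 9, d_3 = (87 - 9^2)/1 = 6/1 = 6: (m_3, d_3) = (m_1, d_1) = (9, 6), so from here the quotients repeat a_1, a_2; the period length is 2.
So sqrt(87) = [9; (3, 18)] with period length k = 2.
k is even, so the fundamental solution of x^2 - 87y^2 = 1 is (p_{k-1}, q_{k-1}) = (p_1, q_1); compute convergents through index 1.
Convergents (p_i = a_i*p_{i-1} + p_{i-2}, q_i = a_i*q_{i-1} + q_{i-2} with p_{-2}=0, p_{-1}=1, q_{-2}=1, q_{-1}=0):
  i=0: a_0=9, p_0 = 9*1 + 0 = 9, q_0 = 9*0 + 1 = 1.
  i=1: a_1=3, p_1 = 3*9 + 1 = 28, q_1 = 3*1 + 0 = 3.
Check: 28^2 - 87*3^2 = 784 - 783 = 1, so (x, y) = (28, 3) solves the equation, and by the theorem it is the least positive solution.

(x, y) = (28, 3)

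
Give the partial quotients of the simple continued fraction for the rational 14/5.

Run the Euclidean algorithm on 14 and 5; the successive quotients are the partial quotients a_0, a_1, ... (each step inverts the fractional part left over by the previous one):
  14 = 2*5 + 4, so a_0 = 2.
  5 = 1*4 + 1, so a_1 = 1.
  4 = 4*1 + 0, so a_2 = 4.
The remainder reaches 0 after 3 divisions, so the expansion has 3 partial quotients, read off in order.

[2; 1, 4]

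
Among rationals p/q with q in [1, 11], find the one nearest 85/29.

Expand x = 85/29 as a continued fraction with the Euclidean algorithm:
  85 = 2*29 + 27, so a_0 = 2.
  29 = 1*27 + 2, so a_1 = 1.
  27 = 13*2 + 1, so a_2 = 13.
  2 = 2*1 + 0, so a_3 = 2.
so x = [2; 1, 13, 2].
Convergents (p_i = a_i*p_{i-1} + p_{i-2}, q_i = a_i*q_{i-1} + q_{i-2} with p_{-2}=0, p_{-1}=1, q_{-2}=1, q_{-1}=0), until the denominator exceeds 11:
  i=0: a_0=2, p_0 = 2*1 + 0 = 2, q_0 = 2*0 + 1 = 1.
  i=1: a_1=1, p_1 = 1*2 + 1 = 3, q_1 = 1*1 + 0 = 1.
  i=2: a_2=13, p_2 = 13*3 + 2 = 41, q_2 = 13*1 + 1 = 14.
q_2 = 14 > 11, so the last convergent with denominator <= 11 is p_1/q_1 = 3/1.
The closest fraction with denominator <= 11 is either p_1/q_1 or the intermediate fraction (k*p_1 + p_0)/(k*q_1 + q_0) with the largest k >= 1 whose denominator stays <= 11; these approach x as k grows, and every other convergent or intermediate fraction in range is farther away.
Largest k: floor((11 - q_0)/q_1) = floor((11 - 1)/1) = 10.
That gives (10*3 + 2)/(10*1 + 1) = 32/11.
Compare the errors: |x - 3/1| = |85*1 - 3*29|/(29*1) = 2/29, and |x - 32/11| = |85*11 - 32*29|/(29*11) = 7/319.
Cross-multiplying, 7*29 = 203 < 638 = 2*319, so 7/319 is smaller: the intermediate fraction 32/11 is closer to x than 3/1.

32/11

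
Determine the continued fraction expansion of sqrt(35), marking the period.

Write x_i = (sqrt(35) + m_i)/d_i with (m_0, d_0) = (0, 1). a_0 = floor(sqrt(35)) = 5, since 5^2 = 25 <= 35 < 36 = 6^2.
Iterate m_{i+1} = d_i*a_i - m_i, d_{i+1} = (35 - m_{i+1}^2)/d_i, a_{i+1} = floor((a_0 + m_{i+1})/d_{i+1}):
  m_1 = 1*5 - 0 = 5, d_1 = (35 - 5^2)/1 = 10/1 = 10, a_1 = floor((5 + 5)/10) = 1.
  m_2 = 10*1 - 5 = 5, d_2 = (35 - 5^2)/10 = 10/10 = 1, a_2 = floor((5 + 5)/1) = 10.
  m_3 = 1*10 - 5 = 5, d_3 = (35 - 5^2)/1 = 10/1 = 10: (m_3, d_3) = (m_1, d_1) = (5, 10), so from here the quotients repeat a_1, a_2; the period length is 2.
Hence the expansion of sqrt(35) is a_0 = 5 followed by the repeating block 1, 10 (period 2).

[5; (1, 10)]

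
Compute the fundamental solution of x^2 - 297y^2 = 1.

(x, y) = (48599, 2820)

First expand sqrt(297) as a continued fraction. With x_i = (sqrt(297) + m_i)/d_i and (m_0, d_0) = (0, 1): a_0 = floor(sqrt(297)) = 17, since 17^2 = 289 <= 297 < 324 = 18^2.
Iterate m_{i+1} = d_i*a_i - m_i, d_{i+1} = (297 - m_{i+1}^2)/d_i, a_{i+1} = floor((a_0 + m_{i+1})/d_{i+1}):
  m_1 = 1*17 - 0 = 17, d_1 = (297 - 17^2)/1 = 8/1 = 8, a_1 = floor((17 + 17)/8) = 4.
  m_2 = 8*4 - 17 = 15, d_2 = (297 - 15^2)/8 = 72/8 = 9, a_2 = floor((17 + 15)/9) = 3.
  m_3 = 9*3 - 15 = 12, d_3 = (297 - 12^2)/9 = 153/9 = 17, a_3 = floor((17 + 12)/17) = 1.
  m_4 = 17*1 - 12 = 5, d_4 = (297 - 5^2)/17 = 272/17 = 16, a_4 = floor((17 + 5)/16) = 1.
  m_5 = 16*1 - 5 = 11, d_5 = (297 - 11^2)/16 = 176/16 = 11, a_5 = floor((17 + 11)/11) = 2.
  m_6 = 11*2 - 11 = 11, d_6 = (297 - 11^2)/11 = 176/11 = 16, a_6 = floor((17 + 11)/16) = 1.
  m_7 = 16*1 - 11 = 5, d_7 = (297 - 5^2)/16 = 272/16 = 17, a_7 = floor((17 + 5)/17) = 1.
  m_8 = 17*1 - 5 = 12, d_8 = (297 - 12^2)/17 = 153/17 = 9, a_8 = floor((17 + 12)/9) = 3.
  m_9 = 9*3 - 12 = 15, d_9 = (297 - 15^2)/9 = 72/9 = 8, a_9 = floor((17 + 15)/8) = 4.
  m_10 = 8*4 - 15 = 17, d_10 = (297 - 17^2)/8 = 8/8 = 1, a_10 = floor((17 + 17)/1) = 34.
  m_11 = 1*34 - 17 = 17, d_11 = (297 - 17^2)/1 = 8/1 = 8: (m_11, d_11) = (m_1, d_1) = (17, 8), so from here the quotients repeat a_1, ..., a_10; the period length is 10.
So sqrt(297) = [17; (4, 3, 1, 1, 2, 1, 1, 3, 4, 34)] with period length k = 10.
k is even, so the fundamental solution of x^2 - 297y^2 = 1 is (p_{k-1}, q_{k-1}) = (p_9, q_9); compute convergents through index 9.
Convergents (p_i = a_i*p_{i-1} + p_{i-2}, q_i = a_i*q_{i-1} + q_{i-2} with p_{-2}=0, p_{-1}=1, q_{-2}=1, q_{-1}=0):
  i=0: a_0=17, p_0 = 17*1 + 0 = 17, q_0 = 17*0 + 1 = 1.
  i=1: a_1=4, p_1 = 4*17 + 1 = 69, q_1 = 4*1 + 0 = 4.
  i=2: a_2=3, p_2 = 3*69 + 17 = 224, q_2 = 3*4 + 1 = 13.
  i=3: a_3=1, p_3 = 1*224 + 69 = 293, q_3 = 1*13 + 4 = 17.
  i=4: a_4=1, p_4 = 1*293 + 224 = 517, q_4 = 1*17 + 13 = 30.
  i=5: a_5=2, p_5 = 2*517 + 293 = 1327, q_5 = 2*30 + 17 = 77.
  i=6: a_6=1, p_6 = 1*1327 + 517 = 1844, q_6 = 1*77 + 30 = 107.
  i=7: a_7=1, p_7 = 1*1844 + 1327 = 3171, q_7 = 1*107 + 77 = 184.
  i=8: a_8=3, p_8 = 3*3171 + 1844 = 11357, q_8 = 3*184 + 107 = 659.
  i=9: a_9=4, p_9 = 4*11357 + 3171 = 48599, q_9 = 4*659 + 184 = 2820.
Check: 48599^2 - 297*2820^2 = 2361862801 - 2361862800 = 1, so (x, y) = (48599, 2820) solves the equation, and by the theorem it is the least positive solution.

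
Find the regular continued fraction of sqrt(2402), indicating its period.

[49; (98)]

Write x_i = (sqrt(2402) + m_i)/d_i with (m_0, d_0) = (0, 1). a_0 = floor(sqrt(2402)) = 49, since 49^2 = 2401 <= 2402 < 2500 = 50^2.
Iterate m_{i+1} = d_i*a_i - m_i, d_{i+1} = (2402 - m_{i+1}^2)/d_i, a_{i+1} = floor((a_0 + m_{i+1})/d_{i+1}):
  m_1 = 1*49 - 0 = 49, d_1 = (2402 - 49^2)/1 = 1/1 = 1, a_1 = floor((49 + 49)/1) = 98.
  m_2 = 1*98 - 49 = 49, d_2 = (2402 - 49^2)/1 = 1/1 = 1: (m_2, d_2) = (m_1, d_1) = (49, 1), so from here the quotient a_1 repeats; the period length is 1.
Hence the expansion of sqrt(2402) is a_0 = 49 followed by the repeating block 98 (period 1).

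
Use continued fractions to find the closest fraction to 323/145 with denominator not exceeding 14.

Expand x = 323/145 as a continued fraction with the Euclidean algorithm:
  323 = 2*145 + 33, so a_0 = 2.
  145 = 4*33 + 13, so a_1 = 4.
  33 = 2*13 + 7, so a_2 = 2.
  13 = 1*7 + 6, so a_3 = 1.
  7 = 1*6 + 1, so a_4 = 1.
  6 = 6*1 + 0, so a_5 = 6.
so x = [2; 4, 2, 1, 1, 6].
Convergents (p_i = a_i*p_{i-1} + p_{i-2}, q_i = a_i*q_{i-1} + q_{i-2} with p_{-2}=0, p_{-1}=1, q_{-2}=1, q_{-1}=0), until the denominator exceeds 14:
  i=0: a_0=2, p_0 = 2*1 + 0 = 2, q_0 = 2*0 + 1 = 1.
  i=1: a_1=4, p_1 = 4*2 + 1 = 9, q_1 = 4*1 + 0 = 4.
  i=2: a_2=2, p_2 = 2*9 + 2 = 20, q_2 = 2*4 + 1 = 9.
  i=3: a_3=1, p_3 = 1*20 + 9 = 29, q_3 = 1*9 + 4 = 13.
  i=4: a_4=1, p_4 = 1*29 + 20 = 49, q_4 = 1*13 + 9 = 22.
q_4 = 22 > 14, so the last convergent with denominator <= 14 is p_3/q_3 = 29/13.
The closest fraction with denominator <= 14 is either p_3/q_3 or the intermediate fraction (k*p_3 + p_2)/(k*q_3 + q_2) with the largest k >= 1 whose denominator stays <= 14; these approach x as k grows, and every other convergent or intermediate fraction in range is farther away.
Largest k: floor((14 - q_2)/q_3) = floor((14 - 9)/13) = 0.
Since k = 0, no intermediate fraction beyond p_3/q_3 has denominator <= 14, so the convergent 29/13 is the closest (its error is |323*13 - 29*145|/(145*13) = 6/1885).

29/13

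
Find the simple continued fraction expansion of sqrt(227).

Write x_i = (sqrt(227) + m_i)/d_i with (m_0, d_0) = (0, 1). a_0 = floor(sqrt(227)) = 15, since 15^2 = 225 <= 227 < 256 = 16^2.
Iterate m_{i+1} = d_i*a_i - m_i, d_{i+1} = (227 - m_{i+1}^2)/d_i, a_{i+1} = floor((a_0 + m_{i+1})/d_{i+1}):
  m_1 = 1*15 - 0 = 15, d_1 = (227 - 15^2)/1 = 2/1 = 2, a_1 = floor((15 + 15)/2) = 15.
  m_2 = 2*15 - 15 = 15, d_2 = (227 - 15^2)/2 = 2/2 = 1, a_2 = floor((15 + 15)/1) = 30.
  m_3 = 1*30 - 15 = 15, d_3 = (227 - 15^2)/1 = 2/1 = 2: (m_3, d_3) = (m_1, d_1) = (15, 2), so from here the quotients repeat a_1, a_2; the period length is 2.
Hence the expansion of sqrt(227) is a_0 = 15 followed by the repeating block 15, 30 (period 2).

[15; (15, 30)]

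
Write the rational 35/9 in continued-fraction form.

Run the Euclidean algorithm on 35 and 9; the successive quotients are the partial quotients a_0, a_1, ... (each step inverts the fractional part left over by the previous one):
  35 = 3*9 + 8, so a_0 = 3.
  9 = 1*8 + 1, so a_1 = 1.
  8 = 8*1 + 0, so a_2 = 8.
The remainder reaches 0 after 3 divisions, so the expansion has 3 partial quotients, read off in order.

[3; 1, 8]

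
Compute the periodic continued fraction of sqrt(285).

[16; (1, 7, 2, 7, 1, 32)]

Write x_i = (sqrt(285) + m_i)/d_i with (m_0, d_0) = (0, 1). a_0 = floor(sqrt(285)) = 16, since 16^2 = 256 <= 285 < 289 = 17^2.
Iterate m_{i+1} = d_i*a_i - m_i, d_{i+1} = (285 - m_{i+1}^2)/d_i, a_{i+1} = floor((a_0 + m_{i+1})/d_{i+1}):
  m_1 = 1*16 - 0 = 16, d_1 = (285 - 16^2)/1 = 29/1 = 29, a_1 = floor((16 + 16)/29) = 1.
  m_2 = 29*1 - 16 = 13, d_2 = (285 - 13^2)/29 = 116/29 = 4, a_2 = floor((16 + 13)/4) = 7.
  m_3 = 4*7 - 13 = 15, d_3 = (285 - 15^2)/4 = 60/4 = 15, a_3 = floor((16 + 15)/15) = 2.
  m_4 = 15*2 - 15 = 15, d_4 = (285 - 15^2)/15 = 60/15 = 4, a_4 = floor((16 + 15)/4) = 7.
  m_5 = 4*7 - 15 = 13, d_5 = (285 - 13^2)/4 = 116/4 = 29, a_5 = floor((16 + 13)/29) = 1.
  m_6 = 29*1 - 13 = 16, d_6 = (285 - 16^2)/29 = 29/29 = 1, a_6 = floor((16 + 16)/1) = 32.
  m_7 = 1*32 - 16 = 16, d_7 = (285 - 16^2)/1 = 29/1 = 29: (m_7, d_7) = (m_1, d_1) = (16, 29), so from here the quotients repeat a_1, ..., a_6; the period length is 6.
Hence the expansion of sqrt(285) is a_0 = 16 followed by the repeating block 1, 7, 2, 7, 1, 32 (period 6).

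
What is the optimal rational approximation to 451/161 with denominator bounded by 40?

Expand x = 451/161 as a continued fraction with the Euclidean algorithm:
  451 = 2*161 + 129, so a_0 = 2.
  161 = 1*129 + 32, so a_1 = 1.
  129 = 4*32 + 1, so a_2 = 4.
  32 = 32*1 + 0, so a_3 = 32.
so x = [2; 1, 4, 32].
Convergents (p_i = a_i*p_{i-1} + p_{i-2}, q_i = a_i*q_{i-1} + q_{i-2} with p_{-2}=0, p_{-1}=1, q_{-2}=1, q_{-1}=0), until the denominator exceeds 40:
  i=0: a_0=2, p_0 = 2*1 + 0 = 2, q_0 = 2*0 + 1 = 1.
  i=1: a_1=1, p_1 = 1*2 + 1 = 3, q_1 = 1*1 + 0 = 1.
  i=2: a_2=4, p_2 = 4*3 + 2 = 14, q_2 = 4*1 + 1 = 5.
  i=3: a_3=32, p_3 = 32*14 + 3 = 451, q_3 = 32*5 + 1 = 161.
q_3 = 161 > 40, so the last convergent with denominator <= 40 is p_2/q_2 = 14/5.
The closest fraction with denominator <= 40 is either p_2/q_2 or the intermediate fraction (k*p_2 + p_1)/(k*q_2 + q_1) with the largest k >= 1 whose denominator stays <= 40; these approach x as k grows, and every other convergent or intermediate fraction in range is farther away.
Largest k: floor((40 - q_1)/q_2) = floor((40 - 1)/5) = 7.
That gives (7*14 + 3)/(7*5 + 1) = 101/36.
Compare the errors: |x - 14/5| = |451*5 - 14*161|/(161*5) = 1/805, and |x - 101/36| = |451*36 - 101*161|/(161*36) = 25/5796.
Cross-multiplying, 1*5796 = 5796 < 20125 = 25*805, so 1/805 is smaller: the convergent 14/5 is closer to x than 101/36.

14/5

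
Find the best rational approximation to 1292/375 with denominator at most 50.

Expand x = 1292/375 as a continued fraction with the Euclidean algorithm:
  1292 = 3*375 + 167, so a_0 = 3.
  375 = 2*167 + 41, so a_1 = 2.
  167 = 4*41 + 3, so a_2 = 4.
  41 = 13*3 + 2, so a_3 = 13.
  3 = 1*2 + 1, so a_4 = 1.
  2 = 2*1 + 0, so a_5 = 2.
so x = [3; 2, 4, 13, 1, 2].
Convergents (p_i = a_i*p_{i-1} + p_{i-2}, q_i = a_i*q_{i-1} + q_{i-2} with p_{-2}=0, p_{-1}=1, q_{-2}=1, q_{-1}=0), until the denominator exceeds 50:
  i=0: a_0=3, p_0 = 3*1 + 0 = 3, q_0 = 3*0 + 1 = 1.
  i=1: a_1=2, p_1 = 2*3 + 1 = 7, q_1 = 2*1 + 0 = 2.
  i=2: a_2=4, p_2 = 4*7 + 3 = 31, q_2 = 4*2 + 1 = 9.
  i=3: a_3=13, p_3 = 13*31 + 7 = 410, q_3 = 13*9 + 2 = 119.
q_3 = 119 > 50, so the last convergent with denominator <= 50 is p_2/q_2 = 31/9.
The closest fraction with denominator <= 50 is either p_2/q_2 or the intermediate fraction (k*p_2 + p_1)/(k*q_2 + q_1) with the largest k >= 1 whose denominator stays <= 50; these approach x as k grows, and every other convergent or intermediate fraction in range is farther away.
Largest k: floor((50 - q_1)/q_2) = floor((50 - 2)/9) = 5.
That gives (5*31 + 7)/(5*9 + 2) = 162/47.
Compare the errors: |x - 31/9| = |1292*9 - 31*375|/(375*9) = 3/3375, and |x - 162/47| = |1292*47 - 162*375|/(375*47) = 26/17625.
Cross-multiplying, 3*17625 = 52875 < 87750 = 26*3375, so 3/3375 is smaller: the convergent 31/9 is closer to x than 162/47.

31/9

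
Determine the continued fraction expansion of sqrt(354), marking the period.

[18; (1, 4, 2, 2, 18, 2, 2, 4, 1, 36)]

Write x_i = (sqrt(354) + m_i)/d_i with (m_0, d_0) = (0, 1). a_0 = floor(sqrt(354)) = 18, since 18^2 = 324 <= 354 < 361 = 19^2.
Iterate m_{i+1} = d_i*a_i - m_i, d_{i+1} = (354 - m_{i+1}^2)/d_i, a_{i+1} = floor((a_0 + m_{i+1})/d_{i+1}):
  m_1 = 1*18 - 0 = 18, d_1 = (354 - 18^2)/1 = 30/1 = 30, a_1 = floor((18 + 18)/30) = 1.
  m_2 = 30*1 - 18 = 12, d_2 = (354 - 12^2)/30 = 210/30 = 7, a_2 = floor((18 + 12)/7) = 4.
  m_3 = 7*4 - 12 = 16, d_3 = (354 - 16^2)/7 = 98/7 = 14, a_3 = floor((18 + 16)/14) = 2.
  m_4 = 14*2 - 16 = 12, d_4 = (354 - 12^2)/14 = 210/14 = 15, a_4 = floor((18 + 12)/15) = 2.
  m_5 = 15*2 - 12 = 18, d_5 = (354 - 18^2)/15 = 30/15 = 2, a_5 = floor((18 + 18)/2) = 18.
  m_6 = 2*18 - 18 = 18, d_6 = (354 - 18^2)/2 = 30/2 = 15, a_6 = floor((18 + 18)/15) = 2.
  m_7 = 15*2 - 18 = 12, d_7 = (354 - 12^2)/15 = 210/15 = 14, a_7 = floor((18 + 12)/14) = 2.
  m_8 = 14*2 - 12 = 16, d_8 = (354 - 16^2)/14 = 98/14 = 7, a_8 = floor((18 + 16)/7) = 4.
  m_9 = 7*4 - 16 = 12, d_9 = (354 - 12^2)/7 = 210/7 = 30, a_9 = floor((18 + 12)/30) = 1.
  m_10 = 30*1 - 12 = 18, d_10 = (354 - 18^2)/30 = 30/30 = 1, a_10 = floor((18 + 18)/1) = 36.
  m_11 = 1*36 - 18 = 18, d_11 = (354 - 18^2)/1 = 30/1 = 30: (m_11, d_11) = (m_1, d_1) = (18, 30), so from here the quotients repeat a_1, ..., a_10; the period length is 10.
Hence the expansion of sqrt(354) is a_0 = 18 followed by the repeating block 1, 4, 2, 2, 18, 2, 2, 4, 1, 36 (period 10).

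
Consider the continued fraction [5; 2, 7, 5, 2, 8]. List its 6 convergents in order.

Using the convergent recurrence p_i = a_i*p_{i-1} + p_{i-2}, q_i = a_i*q_{i-1} + q_{i-2} with p_{-2}=0, p_{-1}=1, q_{-2}=1, q_{-1}=0:
  i=0: a_0=5, p_0 = 5*1 + 0 = 5, q_0 = 5*0 + 1 = 1.
  i=1: a_1=2, p_1 = 2*5 + 1 = 11, q_1 = 2*1 + 0 = 2.
  i=2: a_2=7, p_2 = 7*11 + 5 = 82, q_2 = 7*2 + 1 = 15.
  i=3: a_3=5, p_3 = 5*82 + 11 = 421, q_3 = 5*15 + 2 = 77.
  i=4: a_4=2, p_4 = 2*421 + 82 = 924, q_4 = 2*77 + 15 = 169.
  i=5: a_5=8, p_5 = 8*924 + 421 = 7813, q_5 = 8*169 + 77 = 1429.

5/1, 11/2, 82/15, 421/77, 924/169, 7813/1429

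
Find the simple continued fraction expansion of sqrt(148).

[12; (6, 24)]

Write x_i = (sqrt(148) + m_i)/d_i with (m_0, d_0) = (0, 1). a_0 = floor(sqrt(148)) = 12, since 12^2 = 144 <= 148 < 169 = 13^2.
Iterate m_{i+1} = d_i*a_i - m_i, d_{i+1} = (148 - m_{i+1}^2)/d_i, a_{i+1} = floor((a_0 + m_{i+1})/d_{i+1}):
  m_1 = 1*12 - 0 = 12, d_1 = (148 - 12^2)/1 = 4/1 = 4, a_1 = floor((12 + 12)/4) = 6.
  m_2 = 4*6 - 12 = 12, d_2 = (148 - 12^2)/4 = 4/4 = 1, a_2 = floor((12 + 12)/1) = 24.
  m_3 = 1*24 - 12 = 12, d_3 = (148 - 12^2)/1 = 4/1 = 4: (m_3, d_3) = (m_1, d_1) = (12, 4), so from here the quotients repeat a_1, a_2; the period length is 2.
Hence the expansion of sqrt(148) is a_0 = 12 followed by the repeating block 6, 24 (period 2).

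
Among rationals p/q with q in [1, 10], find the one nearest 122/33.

37/10

Expand x = 122/33 as a continued fraction with the Euclidean algorithm:
  122 = 3*33 + 23, so a_0 = 3.
  33 = 1*23 + 10, so a_1 = 1.
  23 = 2*10 + 3, so a_2 = 2.
  10 = 3*3 + 1, so a_3 = 3.
  3 = 3*1 + 0, so a_4 = 3.
so x = [3; 1, 2, 3, 3].
Convergents (p_i = a_i*p_{i-1} + p_{i-2}, q_i = a_i*q_{i-1} + q_{i-2} with p_{-2}=0, p_{-1}=1, q_{-2}=1, q_{-1}=0), until the denominator exceeds 10:
  i=0: a_0=3, p_0 = 3*1 + 0 = 3, q_0 = 3*0 + 1 = 1.
  i=1: a_1=1, p_1 = 1*3 + 1 = 4, q_1 = 1*1 + 0 = 1.
  i=2: a_2=2, p_2 = 2*4 + 3 = 11, q_2 = 2*1 + 1 = 3.
  i=3: a_3=3, p_3 = 3*11 + 4 = 37, q_3 = 3*3 + 1 = 10.
  i=4: a_4=3, p_4 = 3*37 + 11 = 122, q_4 = 3*10 + 3 = 33.
q_4 = 33 > 10, so the last convergent with denominator <= 10 is p_3/q_3 = 37/10.
The closest fraction with denominator <= 10 is either p_3/q_3 or the intermediate fraction (k*p_3 + p_2)/(k*q_3 + q_2) with the largest k >= 1 whose denominator stays <= 10; these approach x as k grows, and every other convergent or intermediate fraction in range is farther away.
Largest k: floor((10 - q_2)/q_3) = floor((10 - 3)/10) = 0.
Since k = 0, no intermediate fraction beyond p_3/q_3 has denominator <= 10, so the convergent 37/10 is the closest (its error is |122*10 - 37*33|/(33*10) = 1/330).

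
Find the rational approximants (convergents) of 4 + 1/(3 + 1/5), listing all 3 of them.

4/1, 13/3, 69/16

Using the convergent recurrence p_i = a_i*p_{i-1} + p_{i-2}, q_i = a_i*q_{i-1} + q_{i-2} with p_{-2}=0, p_{-1}=1, q_{-2}=1, q_{-1}=0:
  i=0: a_0=4, p_0 = 4*1 + 0 = 4, q_0 = 4*0 + 1 = 1.
  i=1: a_1=3, p_1 = 3*4 + 1 = 13, q_1 = 3*1 + 0 = 3.
  i=2: a_2=5, p_2 = 5*13 + 4 = 69, q_2 = 5*3 + 1 = 16.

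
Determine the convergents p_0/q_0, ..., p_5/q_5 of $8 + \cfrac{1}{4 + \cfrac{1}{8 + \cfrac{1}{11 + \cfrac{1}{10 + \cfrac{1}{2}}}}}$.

8/1, 33/4, 272/33, 3025/367, 30522/3703, 64069/7773

Using the convergent recurrence p_i = a_i*p_{i-1} + p_{i-2}, q_i = a_i*q_{i-1} + q_{i-2} with p_{-2}=0, p_{-1}=1, q_{-2}=1, q_{-1}=0:
  i=0: a_0=8, p_0 = 8*1 + 0 = 8, q_0 = 8*0 + 1 = 1.
  i=1: a_1=4, p_1 = 4*8 + 1 = 33, q_1 = 4*1 + 0 = 4.
  i=2: a_2=8, p_2 = 8*33 + 8 = 272, q_2 = 8*4 + 1 = 33.
  i=3: a_3=11, p_3 = 11*272 + 33 = 3025, q_3 = 11*33 + 4 = 367.
  i=4: a_4=10, p_4 = 10*3025 + 272 = 30522, q_4 = 10*367 + 33 = 3703.
  i=5: a_5=2, p_5 = 2*30522 + 3025 = 64069, q_5 = 2*3703 + 367 = 7773.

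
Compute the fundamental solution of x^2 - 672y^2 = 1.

First expand sqrt(672) as a continued fraction. With x_i = (sqrt(672) + m_i)/d_i and (m_0, d_0) = (0, 1): a_0 = floor(sqrt(672)) = 25, since 25^2 = 625 <= 672 < 676 = 26^2.
Iterate m_{i+1} = d_i*a_i - m_i, d_{i+1} = (672 - m_{i+1}^2)/d_i, a_{i+1} = floor((a_0 + m_{i+1})/d_{i+1}):
  m_1 = 1*25 - 0 = 25, d_1 = (672 - 25^2)/1 = 47/1 = 47, a_1 = floor((25 + 25)/47) = 1.
  m_2 = 47*1 - 25 = 22, d_2 = (672 - 22^2)/47 = 188/47 = 4, a_2 = floor((25 + 22)/4) = 11.
  m_3 = 4*11 - 22 = 22, d_3 = (672 - 22^2)/4 = 188/4 = 47, a_3 = floor((25 + 22)/47) = 1.
  m_4 = 47*1 - 22 = 25, d_4 = (672 - 25^2)/47 = 47/47 = 1, a_4 = floor((25 + 25)/1) = 50.
  m_5 = 1*50 - 25 = 25, d_5 = (672 - 25^2)/1 = 47/1 = 47: (m_5, d_5) = (m_1, d_1) = (25, 47), so from here the quotients repeat a_1, ..., a_4; the period length is 4.
So sqrt(672) = [25; (1, 11, 1, 50)] with period length k = 4.
k is even, so the fundamental solution of x^2 - 672y^2 = 1 is (p_{k-1}, q_{k-1}) = (p_3, q_3); compute convergents through index 3.
Convergents (p_i = a_i*p_{i-1} + p_{i-2}, q_i = a_i*q_{i-1} + q_{i-2} with p_{-2}=0, p_{-1}=1, q_{-2}=1, q_{-1}=0):
  i=0: a_0=25, p_0 = 25*1 + 0 = 25, q_0 = 25*0 + 1 = 1.
  i=1: a_1=1, p_1 = 1*25 + 1 = 26, q_1 = 1*1 + 0 = 1.
  i=2: a_2=11, p_2 = 11*26 + 25 = 311, q_2 = 11*1 + 1 = 12.
  i=3: a_3=1, p_3 = 1*311 + 26 = 337, q_3 = 1*12 + 1 = 13.
Check: 337^2 - 672*13^2 = 113569 - 113568 = 1, so (x, y) = (337, 13) solves the equation, and by the theorem it is the least positive solution.

(x, y) = (337, 13)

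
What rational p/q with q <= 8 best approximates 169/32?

Expand x = 169/32 as a continued fraction with the Euclidean algorithm:
  169 = 5*32 + 9, so a_0 = 5.
  32 = 3*9 + 5, so a_1 = 3.
  9 = 1*5 + 4, so a_2 = 1.
  5 = 1*4 + 1, so a_3 = 1.
  4 = 4*1 + 0, so a_4 = 4.
so x = [5; 3, 1, 1, 4].
Convergents (p_i = a_i*p_{i-1} + p_{i-2}, q_i = a_i*q_{i-1} + q_{i-2} with p_{-2}=0, p_{-1}=1, q_{-2}=1, q_{-1}=0), until the denominator exceeds 8:
  i=0: a_0=5, p_0 = 5*1 + 0 = 5, q_0 = 5*0 + 1 = 1.
  i=1: a_1=3, p_1 = 3*5 + 1 = 16, q_1 = 3*1 + 0 = 3.
  i=2: a_2=1, p_2 = 1*16 + 5 = 21, q_2 = 1*3 + 1 = 4.
  i=3: a_3=1, p_3 = 1*21 + 16 = 37, q_3 = 1*4 + 3 = 7.
  i=4: a_4=4, p_4 = 4*37 + 21 = 169, q_4 = 4*7 + 4 = 32.
q_4 = 32 > 8, so the last convergent with denominator <= 8 is p_3/q_3 = 37/7.
The closest fraction with denominator <= 8 is either p_3/q_3 or the intermediate fraction (k*p_3 + p_2)/(k*q_3 + q_2) with the largest k >= 1 whose denominator stays <= 8; these approach x as k grows, and every other convergent or intermediate fraction in range is farther away.
Largest k: floor((8 - q_2)/q_3) = floor((8 - 4)/7) = 0.
Since k = 0, no intermediate fraction beyond p_3/q_3 has denominator <= 8, so the convergent 37/7 is the closest (its error is |169*7 - 37*32|/(32*7) = 1/224).

37/7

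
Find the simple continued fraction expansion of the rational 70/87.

[0; 1, 4, 8, 2]

Run the Euclidean algorithm on 70 and 87; the successive quotients are the partial quotients a_0, a_1, ... (each step inverts the fractional part left over by the previous one):
  70 = 0*87 + 70, so a_0 = 0.
  87 = 1*70 + 17, so a_1 = 1.
  70 = 4*17 + 2, so a_2 = 4.
  17 = 8*2 + 1, so a_3 = 8.
  2 = 2*1 + 0, so a_4 = 2.
The remainder reaches 0 after 5 divisions, so the expansion has 5 partial quotients, read off in order.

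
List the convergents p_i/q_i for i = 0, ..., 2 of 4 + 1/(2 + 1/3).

Using the convergent recurrence p_i = a_i*p_{i-1} + p_{i-2}, q_i = a_i*q_{i-1} + q_{i-2} with p_{-2}=0, p_{-1}=1, q_{-2}=1, q_{-1}=0:
  i=0: a_0=4, p_0 = 4*1 + 0 = 4, q_0 = 4*0 + 1 = 1.
  i=1: a_1=2, p_1 = 2*4 + 1 = 9, q_1 = 2*1 + 0 = 2.
  i=2: a_2=3, p_2 = 3*9 + 4 = 31, q_2 = 3*2 + 1 = 7.

4/1, 9/2, 31/7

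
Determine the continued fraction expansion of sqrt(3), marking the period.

[1; (1, 2)]

Write x_i = (sqrt(3) + m_i)/d_i with (m_0, d_0) = (0, 1). a_0 = floor(sqrt(3)) = 1, since 1^2 = 1 <= 3 < 4 = 2^2.
Iterate m_{i+1} = d_i*a_i - m_i, d_{i+1} = (3 - m_{i+1}^2)/d_i, a_{i+1} = floor((a_0 + m_{i+1})/d_{i+1}):
  m_1 = 1*1 - 0 = 1, d_1 = (3 - 1^2)/1 = 2/1 = 2, a_1 = floor((1 + 1)/2) = 1.
  m_2 = 2*1 - 1 = 1, d_2 = (3 - 1^2)/2 = 2/2 = 1, a_2 = floor((1 + 1)/1) = 2.
  m_3 = 1*2 - 1 = 1, d_3 = (3 - 1^2)/1 = 2/1 = 2: (m_3, d_3) = (m_1, d_1) = (1, 2), so from here the quotients repeat a_1, a_2; the period length is 2.
Hence the expansion of sqrt(3) is a_0 = 1 followed by the repeating block 1, 2 (period 2).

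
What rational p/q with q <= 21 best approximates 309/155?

Expand x = 309/155 as a continued fraction with the Euclidean algorithm:
  309 = 1*155 + 154, so a_0 = 1.
  155 = 1*154 + 1, so a_1 = 1.
  154 = 154*1 + 0, so a_2 = 154.
so x = [1; 1, 154].
Convergents (p_i = a_i*p_{i-1} + p_{i-2}, q_i = a_i*q_{i-1} + q_{i-2} with p_{-2}=0, p_{-1}=1, q_{-2}=1, q_{-1}=0), until the denominator exceeds 21:
  i=0: a_0=1, p_0 = 1*1 + 0 = 1, q_0 = 1*0 + 1 = 1.
  i=1: a_1=1, p_1 = 1*1 + 1 = 2, q_1 = 1*1 + 0 = 1.
  i=2: a_2=154, p_2 = 154*2 + 1 = 309, q_2 = 154*1 + 1 = 155.
q_2 = 155 > 21, so the last convergent with denominator <= 21 is p_1/q_1 = 2/1.
The closest fraction with denominator <= 21 is either p_1/q_1 or the intermediate fraction (k*p_1 + p_0)/(k*q_1 + q_0) with the largest k >= 1 whose denominator stays <= 21; these approach x as k grows, and every other convergent or intermediate fraction in range is farther away.
Largest k: floor((21 - q_0)/q_1) = floor((21 - 1)/1) = 20.
That gives (20*2 + 1)/(20*1 + 1) = 41/21.
Compare the errors: |x - 2/1| = |309*1 - 2*155|/(155*1) = 1/155, and |x - 41/21| = |309*21 - 41*155|/(155*21) = 134/3255.
Cross-multiplying, 1*3255 = 3255 < 20770 = 134*155, so 1/155 is smaller: the convergent 2/1 is closer to x than 41/21.

2/1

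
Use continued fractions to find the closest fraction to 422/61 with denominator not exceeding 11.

76/11

Expand x = 422/61 as a continued fraction with the Euclidean algorithm:
  422 = 6*61 + 56, so a_0 = 6.
  61 = 1*56 + 5, so a_1 = 1.
  56 = 11*5 + 1, so a_2 = 11.
  5 = 5*1 + 0, so a_3 = 5.
so x = [6; 1, 11, 5].
Convergents (p_i = a_i*p_{i-1} + p_{i-2}, q_i = a_i*q_{i-1} + q_{i-2} with p_{-2}=0, p_{-1}=1, q_{-2}=1, q_{-1}=0), until the denominator exceeds 11:
  i=0: a_0=6, p_0 = 6*1 + 0 = 6, q_0 = 6*0 + 1 = 1.
  i=1: a_1=1, p_1 = 1*6 + 1 = 7, q_1 = 1*1 + 0 = 1.
  i=2: a_2=11, p_2 = 11*7 + 6 = 83, q_2 = 11*1 + 1 = 12.
q_2 = 12 > 11, so the last convergent with denominator <= 11 is p_1/q_1 = 7/1.
The closest fraction with denominator <= 11 is either p_1/q_1 or the intermediate fraction (k*p_1 + p_0)/(k*q_1 + q_0) with the largest k >= 1 whose denominator stays <= 11; these approach x as k grows, and every other convergent or intermediate fraction in range is farther away.
Largest k: floor((11 - q_0)/q_1) = floor((11 - 1)/1) = 10.
That gives (10*7 + 6)/(10*1 + 1) = 76/11.
Compare the errors: |x - 7/1| = |422*1 - 7*61|/(61*1) = 5/61, and |x - 76/11| = |422*11 - 76*61|/(61*11) = 6/671.
Cross-multiplying, 6*61 = 366 < 3355 = 5*671, so 6/671 is smaller: the intermediate fraction 76/11 is closer to x than 7/1.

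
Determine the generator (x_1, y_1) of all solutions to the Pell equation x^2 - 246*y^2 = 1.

(x, y) = (88805, 5662)

First expand sqrt(246) as a continued fraction. With x_i = (sqrt(246) + m_i)/d_i and (m_0, d_0) = (0, 1): a_0 = floor(sqrt(246)) = 15, since 15^2 = 225 <= 246 < 256 = 16^2.
Iterate m_{i+1} = d_i*a_i - m_i, d_{i+1} = (246 - m_{i+1}^2)/d_i, a_{i+1} = floor((a_0 + m_{i+1})/d_{i+1}):
  m_1 = 1*15 - 0 = 15, d_1 = (246 - 15^2)/1 = 21/1 = 21, a_1 = floor((15 + 15)/21) = 1.
  m_2 = 21*1 - 15 = 6, d_2 = (246 - 6^2)/21 = 210/21 = 10, a_2 = floor((15 + 6)/10) = 2.
  m_3 = 10*2 - 6 = 14, d_3 = (246 - 14^2)/10 = 50/10 = 5, a_3 = floor((15 + 14)/5) = 5.
  m_4 = 5*5 - 14 = 11, d_4 = (246 - 11^2)/5 = 125/5 = 25, a_4 = floor((15 + 11)/25) = 1.
  m_5 = 25*1 - 11 = 14, d_5 = (246 - 14^2)/25 = 50/25 = 2, a_5 = floor((15 + 14)/2) = 14.
  m_6 = 2*14 - 14 = 14, d_6 = (246 - 14^2)/2 = 50/2 = 25, a_6 = floor((15 + 14)/25) = 1.
  m_7 = 25*1 - 14 = 11, d_7 = (246 - 11^2)/25 = 125/25 = 5, a_7 = floor((15 + 11)/5) = 5.
  m_8 = 5*5 - 11 = 14, d_8 = (246 - 14^2)/5 = 50/5 = 10, a_8 = floor((15 + 14)/10) = 2.
  m_9 = 10*2 - 14 = 6, d_9 = (246 - 6^2)/10 = 210/10 = 21, a_9 = floor((15 + 6)/21) = 1.
  m_10 = 21*1 - 6 = 15, d_10 = (246 - 15^2)/21 = 21/21 = 1, a_10 = floor((15 + 15)/1) = 30.
  m_11 = 1*30 - 15 = 15, d_11 = (246 - 15^2)/1 = 21/1 = 21: (m_11, d_11) = (m_1, d_1) = (15, 21), so from here the quotients repeat a_1, ..., a_10; the period length is 10.
So sqrt(246) = [15; (1, 2, 5, 1, 14, 1, 5, 2, 1, 30)] with period length k = 10.
k is even, so the fundamental solution of x^2 - 246y^2 = 1 is (p_{k-1}, q_{k-1}) = (p_9, q_9); compute convergents through index 9.
Convergents (p_i = a_i*p_{i-1} + p_{i-2}, q_i = a_i*q_{i-1} + q_{i-2} with p_{-2}=0, p_{-1}=1, q_{-2}=1, q_{-1}=0):
  i=0: a_0=15, p_0 = 15*1 + 0 = 15, q_0 = 15*0 + 1 = 1.
  i=1: a_1=1, p_1 = 1*15 + 1 = 16, q_1 = 1*1 + 0 = 1.
  i=2: a_2=2, p_2 = 2*16 + 15 = 47, q_2 = 2*1 + 1 = 3.
  i=3: a_3=5, p_3 = 5*47 + 16 = 251, q_3 = 5*3 + 1 = 16.
  i=4: a_4=1, p_4 = 1*251 + 47 = 298, q_4 = 1*16 + 3 = 19.
  i=5: a_5=14, p_5 = 14*298 + 251 = 4423, q_5 = 14*19 + 16 = 282.
  i=6: a_6=1, p_6 = 1*4423 + 298 = 4721, q_6 = 1*282 + 19 = 301.
  i=7: a_7=5, p_7 = 5*4721 + 4423 = 28028, q_7 = 5*301 + 282 = 1787.
  i=8: a_8=2, p_8 = 2*28028 + 4721 = 60777, q_8 = 2*1787 + 301 = 3875.
  i=9: a_9=1, p_9 = 1*60777 + 28028 = 88805, q_9 = 1*3875 + 1787 = 5662.
Check: 88805^2 - 246*5662^2 = 7886328025 - 7886328024 = 1, so (x, y) = (88805, 5662) solves the equation, and by the theorem it is the least positive solution.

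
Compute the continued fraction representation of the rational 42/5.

Run the Euclidean algorithm on 42 and 5; the successive quotients are the partial quotients a_0, a_1, ... (each step inverts the fractional part left over by the previous one):
  42 = 8*5 + 2, so a_0 = 8.
  5 = 2*2 + 1, so a_1 = 2.
  2 = 2*1 + 0, so a_2 = 2.
The remainder reaches 0 after 3 divisions, so the expansion has 3 partial quotients, read off in order.

[8; 2, 2]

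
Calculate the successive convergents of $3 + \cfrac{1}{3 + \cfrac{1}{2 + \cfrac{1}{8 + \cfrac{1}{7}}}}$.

Using the convergent recurrence p_i = a_i*p_{i-1} + p_{i-2}, q_i = a_i*q_{i-1} + q_{i-2} with p_{-2}=0, p_{-1}=1, q_{-2}=1, q_{-1}=0:
  i=0: a_0=3, p_0 = 3*1 + 0 = 3, q_0 = 3*0 + 1 = 1.
  i=1: a_1=3, p_1 = 3*3 + 1 = 10, q_1 = 3*1 + 0 = 3.
  i=2: a_2=2, p_2 = 2*10 + 3 = 23, q_2 = 2*3 + 1 = 7.
  i=3: a_3=8, p_3 = 8*23 + 10 = 194, q_3 = 8*7 + 3 = 59.
  i=4: a_4=7, p_4 = 7*194 + 23 = 1381, q_4 = 7*59 + 7 = 420.

3/1, 10/3, 23/7, 194/59, 1381/420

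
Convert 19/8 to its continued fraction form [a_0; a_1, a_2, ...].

[2; 2, 1, 2]

Run the Euclidean algorithm on 19 and 8; the successive quotients are the partial quotients a_0, a_1, ... (each step inverts the fractional part left over by the previous one):
  19 = 2*8 + 3, so a_0 = 2.
  8 = 2*3 + 2, so a_1 = 2.
  3 = 1*2 + 1, so a_2 = 1.
  2 = 2*1 + 0, so a_3 = 2.
The remainder reaches 0 after 4 divisions, so the expansion has 4 partial quotients, read off in order.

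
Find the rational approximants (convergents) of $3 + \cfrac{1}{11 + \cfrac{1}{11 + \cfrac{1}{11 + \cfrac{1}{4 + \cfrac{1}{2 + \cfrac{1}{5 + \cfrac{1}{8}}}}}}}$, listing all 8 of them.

Using the convergent recurrence p_i = a_i*p_{i-1} + p_{i-2}, q_i = a_i*q_{i-1} + q_{i-2} with p_{-2}=0, p_{-1}=1, q_{-2}=1, q_{-1}=0:
  i=0: a_0=3, p_0 = 3*1 + 0 = 3, q_0 = 3*0 + 1 = 1.
  i=1: a_1=11, p_1 = 11*3 + 1 = 34, q_1 = 11*1 + 0 = 11.
  i=2: a_2=11, p_2 = 11*34 + 3 = 377, q_2 = 11*11 + 1 = 122.
  i=3: a_3=11, p_3 = 11*377 + 34 = 4181, q_3 = 11*122 + 11 = 1353.
  i=4: a_4=4, p_4 = 4*4181 + 377 = 17101, q_4 = 4*1353 + 122 = 5534.
  i=5: a_5=2, p_5 = 2*17101 + 4181 = 38383, q_5 = 2*5534 + 1353 = 12421.
  i=6: a_6=5, p_6 = 5*38383 + 17101 = 209016, q_6 = 5*12421 + 5534 = 67639.
  i=7: a_7=8, p_7 = 8*209016 + 38383 = 1710511, q_7 = 8*67639 + 12421 = 553533.

3/1, 34/11, 377/122, 4181/1353, 17101/5534, 38383/12421, 209016/67639, 1710511/553533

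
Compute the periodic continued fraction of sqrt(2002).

[44; (1, 2, 1, 9, 5, 6, 5, 9, 1, 2, 1, 88)]

Write x_i = (sqrt(2002) + m_i)/d_i with (m_0, d_0) = (0, 1). a_0 = floor(sqrt(2002)) = 44, since 44^2 = 1936 <= 2002 < 2025 = 45^2.
Iterate m_{i+1} = d_i*a_i - m_i, d_{i+1} = (2002 - m_{i+1}^2)/d_i, a_{i+1} = floor((a_0 + m_{i+1})/d_{i+1}):
  m_1 = 1*44 - 0 = 44, d_1 = (2002 - 44^2)/1 = 66/1 = 66, a_1 = floor((44 + 44)/66) = 1.
  m_2 = 66*1 - 44 = 22, d_2 = (2002 - 22^2)/66 = 1518/66 = 23, a_2 = floor((44 + 22)/23) = 2.
  m_3 = 23*2 - 22 = 24, d_3 = (2002 - 24^2)/23 = 1426/23 = 62, a_3 = floor((44 + 24)/62) = 1.
  m_4 = 62*1 - 24 = 38, d_4 = (2002 - 38^2)/62 = 558/62 = 9, a_4 = floor((44 + 38)/9) = 9.
  m_5 = 9*9 - 38 = 43, d_5 = (2002 - 43^2)/9 = 153/9 = 17, a_5 = floor((44 + 43)/17) = 5.
  m_6 = 17*5 - 43 = 42, d_6 = (2002 - 42^2)/17 = 238/17 = 14, a_6 = floor((44 + 42)/14) = 6.
  m_7 = 14*6 - 42 = 42, d_7 = (2002 - 42^2)/14 = 238/14 = 17, a_7 = floor((44 + 42)/17) = 5.
  m_8 = 17*5 - 42 = 43, d_8 = (2002 - 43^2)/17 = 153/17 = 9, a_8 = floor((44 + 43)/9) = 9.
  m_9 = 9*9 - 43 = 38, d_9 = (2002 - 38^2)/9 = 558/9 = 62, a_9 = floor((44 + 38)/62) = 1.
  m_10 = 62*1 - 38 = 24, d_10 = (2002 - 24^2)/62 = 1426/62 = 23, a_10 = floor((44 + 24)/23) = 2.
  m_11 = 23*2 - 24 = 22, d_11 = (2002 - 22^2)/23 = 1518/23 = 66, a_11 = floor((44 + 22)/66) = 1.
  m_12 = 66*1 - 22 = 44, d_12 = (2002 - 44^2)/66 = 66/66 = 1, a_12 = floor((44 + 44)/1) = 88.
  m_13 = 1*88 - 44 = 44, d_13 = (2002 - 44^2)/1 = 66/1 = 66: (m_13, d_13) = (m_1, d_1) = (44, 66), so from here the quotients repeat a_1, ..., a_12; the period length is 12.
Hence the expansion of sqrt(2002) is a_0 = 44 followed by the repeating block 1, 2, 1, 9, 5, 6, 5, 9, 1, 2, 1, 88 (period 12).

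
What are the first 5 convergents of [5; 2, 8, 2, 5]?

5/1, 11/2, 93/17, 197/36, 1078/197

Using the convergent recurrence p_i = a_i*p_{i-1} + p_{i-2}, q_i = a_i*q_{i-1} + q_{i-2} with p_{-2}=0, p_{-1}=1, q_{-2}=1, q_{-1}=0:
  i=0: a_0=5, p_0 = 5*1 + 0 = 5, q_0 = 5*0 + 1 = 1.
  i=1: a_1=2, p_1 = 2*5 + 1 = 11, q_1 = 2*1 + 0 = 2.
  i=2: a_2=8, p_2 = 8*11 + 5 = 93, q_2 = 8*2 + 1 = 17.
  i=3: a_3=2, p_3 = 2*93 + 11 = 197, q_3 = 2*17 + 2 = 36.
  i=4: a_4=5, p_4 = 5*197 + 93 = 1078, q_4 = 5*36 + 17 = 197.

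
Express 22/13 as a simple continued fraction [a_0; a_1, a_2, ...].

[1; 1, 2, 4]

Run the Euclidean algorithm on 22 and 13; the successive quotients are the partial quotients a_0, a_1, ... (each step inverts the fractional part left over by the previous one):
  22 = 1*13 + 9, so a_0 = 1.
  13 = 1*9 + 4, so a_1 = 1.
  9 = 2*4 + 1, so a_2 = 2.
  4 = 4*1 + 0, so a_3 = 4.
The remainder reaches 0 after 4 divisions, so the expansion has 4 partial quotients, read off in order.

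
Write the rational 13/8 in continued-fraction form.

Run the Euclidean algorithm on 13 and 8; the successive quotients are the partial quotients a_0, a_1, ... (each step inverts the fractional part left over by the previous one):
  13 = 1*8 + 5, so a_0 = 1.
  8 = 1*5 + 3, so a_1 = 1.
  5 = 1*3 + 2, so a_2 = 1.
  3 = 1*2 + 1, so a_3 = 1.
  2 = 2*1 + 0, so a_4 = 2.
The remainder reaches 0 after 5 divisions, so the expansion has 5 partial quotients, read off in order.

[1; 1, 1, 1, 2]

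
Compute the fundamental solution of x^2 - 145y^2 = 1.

(x, y) = (289, 24)

First expand sqrt(145) as a continued fraction. With x_i = (sqrt(145) + m_i)/d_i and (m_0, d_0) = (0, 1): a_0 = floor(sqrt(145)) = 12, since 12^2 = 144 <= 145 < 169 = 13^2.
Iterate m_{i+1} = d_i*a_i - m_i, d_{i+1} = (145 - m_{i+1}^2)/d_i, a_{i+1} = floor((a_0 + m_{i+1})/d_{i+1}):
  m_1 = 1*12 - 0 = 12, d_1 = (145 - 12^2)/1 = 1/1 = 1, a_1 = floor((12 + 12)/1) = 24.
  m_2 = 1*24 - 12 = 12, d_2 = (145 - 12^2)/1 = 1/1 = 1: (m_2, d_2) = (m_1, d_1) = (12, 1), so from here the quotient a_1 repeats; the period length is 1.
So sqrt(145) = [12; (24)] with period length k = 1.
k is odd, so (p_{k-1}, q_{k-1}) only solves x^2 - 145y^2 = -1 and the fundamental solution of x^2 - 145y^2 = 1 is (p_{2k-1}, q_{2k-1}) = (p_1, q_1); compute convergents through index 1, running through the period twice.
Convergents (p_i = a_i*p_{i-1} + p_{i-2}, q_i = a_i*q_{i-1} + q_{i-2} with p_{-2}=0, p_{-1}=1, q_{-2}=1, q_{-1}=0):
  i=0: a_0=12, p_0 = 12*1 + 0 = 12, q_0 = 12*0 + 1 = 1.
  i=1: a_1=24, p_1 = 24*12 + 1 = 289, q_1 = 24*1 + 0 = 24.
Indeed p_0^2 - 145*q_0^2 = 144 - 145 = -1, not +1.
Check: 289^2 - 145*24^2 = 83521 - 83520 = 1, so (x, y) = (289, 24) solves the equation, and by the theorem it is the least positive solution.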